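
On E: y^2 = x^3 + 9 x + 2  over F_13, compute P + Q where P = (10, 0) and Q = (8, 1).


P != Q, so use the chord formula.
s = (y2 - y1) / (x2 - x1) = (1) / (11) mod 13 = 6
x3 = s^2 - x1 - x2 mod 13 = 6^2 - 10 - 8 = 5
y3 = s (x1 - x3) - y1 mod 13 = 6 * (10 - 5) - 0 = 4

P + Q = (5, 4)


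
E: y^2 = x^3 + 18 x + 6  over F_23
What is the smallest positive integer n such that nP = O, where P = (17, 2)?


Compute successive multiples of P until we hit O:
  1P = (17, 2)
  2P = (21, 10)
  3P = (12, 8)
  4P = (12, 15)
  5P = (21, 13)
  6P = (17, 21)
  7P = O

ord(P) = 7


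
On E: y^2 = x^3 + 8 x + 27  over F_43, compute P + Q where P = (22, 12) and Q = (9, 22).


P != Q, so use the chord formula.
s = (y2 - y1) / (x2 - x1) = (10) / (30) mod 43 = 29
x3 = s^2 - x1 - x2 mod 43 = 29^2 - 22 - 9 = 36
y3 = s (x1 - x3) - y1 mod 43 = 29 * (22 - 36) - 12 = 12

P + Q = (36, 12)


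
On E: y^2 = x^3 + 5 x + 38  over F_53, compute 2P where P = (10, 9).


Doubling: s = (3 x1^2 + a) / (2 y1)
s = (3*10^2 + 5) / (2*9) mod 53 = 14
x3 = s^2 - 2 x1 mod 53 = 14^2 - 2*10 = 17
y3 = s (x1 - x3) - y1 mod 53 = 14 * (10 - 17) - 9 = 52

2P = (17, 52)


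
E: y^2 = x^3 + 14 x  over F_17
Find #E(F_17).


For each x in F_17, count y with y^2 = x^3 + 14 x + 0 mod 17:
  x = 0: RHS = 0, y in [0]  -> 1 point(s)
  x = 1: RHS = 15, y in [7, 10]  -> 2 point(s)
  x = 2: RHS = 2, y in [6, 11]  -> 2 point(s)
  x = 3: RHS = 1, y in [1, 16]  -> 2 point(s)
  x = 4: RHS = 1, y in [1, 16]  -> 2 point(s)
  x = 5: RHS = 8, y in [5, 12]  -> 2 point(s)
  x = 7: RHS = 16, y in [4, 13]  -> 2 point(s)
  x = 10: RHS = 1, y in [1, 16]  -> 2 point(s)
  x = 12: RHS = 9, y in [3, 14]  -> 2 point(s)
  x = 13: RHS = 16, y in [4, 13]  -> 2 point(s)
  x = 14: RHS = 16, y in [4, 13]  -> 2 point(s)
  x = 15: RHS = 15, y in [7, 10]  -> 2 point(s)
  x = 16: RHS = 2, y in [6, 11]  -> 2 point(s)
Affine points: 25. Add the point at infinity: total = 26.

#E(F_17) = 26


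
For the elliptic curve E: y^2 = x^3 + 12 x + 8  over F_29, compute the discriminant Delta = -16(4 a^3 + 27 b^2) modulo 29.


4 a^3 + 27 b^2 = 4*12^3 + 27*8^2 = 6912 + 1728 = 8640
Delta = -16 * (8640) = -138240
Delta mod 29 = 3

Delta = 3 (mod 29)


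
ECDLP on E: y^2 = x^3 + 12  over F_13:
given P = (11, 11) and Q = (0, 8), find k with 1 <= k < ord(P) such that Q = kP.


Enumerate multiples of P until we hit Q = (0, 8):
  1P = (11, 11)
  2P = (0, 8)
Match found at i = 2.

k = 2


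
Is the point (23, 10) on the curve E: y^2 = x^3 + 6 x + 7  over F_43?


Check whether y^2 = x^3 + 6 x + 7 (mod 43) for (x, y) = (23, 10).
LHS: y^2 = 10^2 mod 43 = 14
RHS: x^3 + 6 x + 7 = 23^3 + 6*23 + 7 mod 43 = 14
LHS = RHS

Yes, on the curve


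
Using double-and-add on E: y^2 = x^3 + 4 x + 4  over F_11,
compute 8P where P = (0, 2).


k = 8 = 1000_2 (binary, LSB first: 0001)
Double-and-add from P = (0, 2):
  bit 0 = 0: acc unchanged = O
  bit 1 = 0: acc unchanged = O
  bit 2 = 0: acc unchanged = O
  bit 3 = 1: acc = O + (2, 3) = (2, 3)

8P = (2, 3)


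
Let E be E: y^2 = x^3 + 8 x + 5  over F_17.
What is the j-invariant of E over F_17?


Delta = -16(4 a^3 + 27 b^2) mod 17 = 3
-1728 * (4 a)^3 = -1728 * (4*8)^3 mod 17 = 3
j = 3 * 3^(-1) mod 17 = 1

j = 1 (mod 17)


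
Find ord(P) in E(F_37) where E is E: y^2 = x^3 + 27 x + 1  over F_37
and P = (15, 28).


Compute successive multiples of P until we hit O:
  1P = (15, 28)
  2P = (11, 1)
  3P = (8, 10)
  4P = (4, 32)
  5P = (27, 10)
  6P = (25, 24)
  7P = (9, 14)
  8P = (2, 27)
  ... (continuing to 36P)
  36P = O

ord(P) = 36


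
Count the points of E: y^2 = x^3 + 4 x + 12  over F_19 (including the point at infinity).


For each x in F_19, count y with y^2 = x^3 + 4 x + 12 mod 19:
  x = 1: RHS = 17, y in [6, 13]  -> 2 point(s)
  x = 2: RHS = 9, y in [3, 16]  -> 2 point(s)
  x = 4: RHS = 16, y in [4, 15]  -> 2 point(s)
  x = 5: RHS = 5, y in [9, 10]  -> 2 point(s)
  x = 6: RHS = 5, y in [9, 10]  -> 2 point(s)
  x = 8: RHS = 5, y in [9, 10]  -> 2 point(s)
  x = 9: RHS = 17, y in [6, 13]  -> 2 point(s)
  x = 10: RHS = 7, y in [8, 11]  -> 2 point(s)
  x = 11: RHS = 0, y in [0]  -> 1 point(s)
  x = 13: RHS = 0, y in [0]  -> 1 point(s)
  x = 14: RHS = 0, y in [0]  -> 1 point(s)
  x = 16: RHS = 11, y in [7, 12]  -> 2 point(s)
  x = 18: RHS = 7, y in [8, 11]  -> 2 point(s)
Affine points: 23. Add the point at infinity: total = 24.

#E(F_19) = 24


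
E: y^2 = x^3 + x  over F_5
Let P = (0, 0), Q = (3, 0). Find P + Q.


P != Q, so use the chord formula.
s = (y2 - y1) / (x2 - x1) = (0) / (3) mod 5 = 0
x3 = s^2 - x1 - x2 mod 5 = 0^2 - 0 - 3 = 2
y3 = s (x1 - x3) - y1 mod 5 = 0 * (0 - 2) - 0 = 0

P + Q = (2, 0)


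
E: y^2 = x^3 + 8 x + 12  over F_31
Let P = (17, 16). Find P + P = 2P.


Doubling: s = (3 x1^2 + a) / (2 y1)
s = (3*17^2 + 8) / (2*16) mod 31 = 7
x3 = s^2 - 2 x1 mod 31 = 7^2 - 2*17 = 15
y3 = s (x1 - x3) - y1 mod 31 = 7 * (17 - 15) - 16 = 29

2P = (15, 29)


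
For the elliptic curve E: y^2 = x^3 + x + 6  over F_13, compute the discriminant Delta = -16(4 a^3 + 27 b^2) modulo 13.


4 a^3 + 27 b^2 = 4*1^3 + 27*6^2 = 4 + 972 = 976
Delta = -16 * (976) = -15616
Delta mod 13 = 10

Delta = 10 (mod 13)


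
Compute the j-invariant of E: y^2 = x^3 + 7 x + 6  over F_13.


Delta = -16(4 a^3 + 27 b^2) mod 13 = 1
-1728 * (4 a)^3 = -1728 * (4*7)^3 mod 13 = 8
j = 8 * 1^(-1) mod 13 = 8

j = 8 (mod 13)


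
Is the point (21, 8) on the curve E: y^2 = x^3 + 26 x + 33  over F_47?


Check whether y^2 = x^3 + 26 x + 33 (mod 47) for (x, y) = (21, 8).
LHS: y^2 = 8^2 mod 47 = 17
RHS: x^3 + 26 x + 33 = 21^3 + 26*21 + 33 mod 47 = 17
LHS = RHS

Yes, on the curve


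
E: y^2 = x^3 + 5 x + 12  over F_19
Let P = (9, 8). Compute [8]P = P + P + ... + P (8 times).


k = 8 = 1000_2 (binary, LSB first: 0001)
Double-and-add from P = (9, 8):
  bit 0 = 0: acc unchanged = O
  bit 1 = 0: acc unchanged = O
  bit 2 = 0: acc unchanged = O
  bit 3 = 1: acc = O + (2, 7) = (2, 7)

8P = (2, 7)


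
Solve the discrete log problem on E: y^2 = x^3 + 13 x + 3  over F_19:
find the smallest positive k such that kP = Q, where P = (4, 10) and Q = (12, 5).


Enumerate multiples of P until we hit Q = (12, 5):
  1P = (4, 10)
  2P = (8, 12)
  3P = (12, 5)
Match found at i = 3.

k = 3


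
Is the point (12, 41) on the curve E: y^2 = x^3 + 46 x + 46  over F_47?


Check whether y^2 = x^3 + 46 x + 46 (mod 47) for (x, y) = (12, 41).
LHS: y^2 = 41^2 mod 47 = 36
RHS: x^3 + 46 x + 46 = 12^3 + 46*12 + 46 mod 47 = 23
LHS != RHS

No, not on the curve


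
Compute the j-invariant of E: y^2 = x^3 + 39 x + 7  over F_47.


Delta = -16(4 a^3 + 27 b^2) mod 47 = 38
-1728 * (4 a)^3 = -1728 * (4*39)^3 mod 47 = 42
j = 42 * 38^(-1) mod 47 = 11

j = 11 (mod 47)


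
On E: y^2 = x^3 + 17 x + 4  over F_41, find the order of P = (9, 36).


Compute successive multiples of P until we hit O:
  1P = (9, 36)
  2P = (2, 28)
  3P = (38, 7)
  4P = (36, 32)
  5P = (17, 32)
  6P = (5, 3)
  7P = (31, 8)
  8P = (26, 8)
  ... (continuing to 42P)
  42P = O

ord(P) = 42


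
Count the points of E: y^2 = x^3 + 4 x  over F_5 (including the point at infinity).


For each x in F_5, count y with y^2 = x^3 + 4 x + 0 mod 5:
  x = 0: RHS = 0, y in [0]  -> 1 point(s)
  x = 1: RHS = 0, y in [0]  -> 1 point(s)
  x = 2: RHS = 1, y in [1, 4]  -> 2 point(s)
  x = 3: RHS = 4, y in [2, 3]  -> 2 point(s)
  x = 4: RHS = 0, y in [0]  -> 1 point(s)
Affine points: 7. Add the point at infinity: total = 8.

#E(F_5) = 8


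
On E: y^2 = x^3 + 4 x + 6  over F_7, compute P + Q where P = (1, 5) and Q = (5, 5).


P != Q, so use the chord formula.
s = (y2 - y1) / (x2 - x1) = (0) / (4) mod 7 = 0
x3 = s^2 - x1 - x2 mod 7 = 0^2 - 1 - 5 = 1
y3 = s (x1 - x3) - y1 mod 7 = 0 * (1 - 1) - 5 = 2

P + Q = (1, 2)


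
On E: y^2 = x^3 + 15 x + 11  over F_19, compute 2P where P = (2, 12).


Doubling: s = (3 x1^2 + a) / (2 y1)
s = (3*2^2 + 15) / (2*12) mod 19 = 13
x3 = s^2 - 2 x1 mod 19 = 13^2 - 2*2 = 13
y3 = s (x1 - x3) - y1 mod 19 = 13 * (2 - 13) - 12 = 16

2P = (13, 16)


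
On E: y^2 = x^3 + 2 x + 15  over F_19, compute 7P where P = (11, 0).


k = 7 = 111_2 (binary, LSB first: 111)
Double-and-add from P = (11, 0):
  bit 0 = 1: acc = O + (11, 0) = (11, 0)
  bit 1 = 1: acc = (11, 0) + O = (11, 0)
  bit 2 = 1: acc = (11, 0) + O = (11, 0)

7P = (11, 0)


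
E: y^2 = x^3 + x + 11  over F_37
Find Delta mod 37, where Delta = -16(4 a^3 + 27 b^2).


4 a^3 + 27 b^2 = 4*1^3 + 27*11^2 = 4 + 3267 = 3271
Delta = -16 * (3271) = -52336
Delta mod 37 = 19

Delta = 19 (mod 37)


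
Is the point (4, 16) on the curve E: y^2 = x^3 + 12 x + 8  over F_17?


Check whether y^2 = x^3 + 12 x + 8 (mod 17) for (x, y) = (4, 16).
LHS: y^2 = 16^2 mod 17 = 1
RHS: x^3 + 12 x + 8 = 4^3 + 12*4 + 8 mod 17 = 1
LHS = RHS

Yes, on the curve


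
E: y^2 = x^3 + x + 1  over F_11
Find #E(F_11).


For each x in F_11, count y with y^2 = x^3 + 1 x + 1 mod 11:
  x = 0: RHS = 1, y in [1, 10]  -> 2 point(s)
  x = 1: RHS = 3, y in [5, 6]  -> 2 point(s)
  x = 2: RHS = 0, y in [0]  -> 1 point(s)
  x = 3: RHS = 9, y in [3, 8]  -> 2 point(s)
  x = 4: RHS = 3, y in [5, 6]  -> 2 point(s)
  x = 6: RHS = 3, y in [5, 6]  -> 2 point(s)
  x = 8: RHS = 4, y in [2, 9]  -> 2 point(s)
Affine points: 13. Add the point at infinity: total = 14.

#E(F_11) = 14


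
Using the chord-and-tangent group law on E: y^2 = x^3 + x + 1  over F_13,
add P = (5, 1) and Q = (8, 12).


P != Q, so use the chord formula.
s = (y2 - y1) / (x2 - x1) = (11) / (3) mod 13 = 8
x3 = s^2 - x1 - x2 mod 13 = 8^2 - 5 - 8 = 12
y3 = s (x1 - x3) - y1 mod 13 = 8 * (5 - 12) - 1 = 8

P + Q = (12, 8)


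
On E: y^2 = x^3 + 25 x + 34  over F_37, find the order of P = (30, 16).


Compute successive multiples of P until we hit O:
  1P = (30, 16)
  2P = (3, 32)
  3P = (11, 7)
  4P = (24, 18)
  5P = (16, 4)
  6P = (31, 36)
  7P = (6, 20)
  8P = (0, 16)
  ... (continuing to 43P)
  43P = O

ord(P) = 43


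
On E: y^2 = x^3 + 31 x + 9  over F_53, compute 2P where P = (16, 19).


Doubling: s = (3 x1^2 + a) / (2 y1)
s = (3*16^2 + 31) / (2*19) mod 53 = 28
x3 = s^2 - 2 x1 mod 53 = 28^2 - 2*16 = 10
y3 = s (x1 - x3) - y1 mod 53 = 28 * (16 - 10) - 19 = 43

2P = (10, 43)


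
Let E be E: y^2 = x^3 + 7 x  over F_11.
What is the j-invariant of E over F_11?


Delta = -16(4 a^3 + 27 b^2) mod 11 = 4
-1728 * (4 a)^3 = -1728 * (4*7)^3 mod 11 = 4
j = 4 * 4^(-1) mod 11 = 1

j = 1 (mod 11)


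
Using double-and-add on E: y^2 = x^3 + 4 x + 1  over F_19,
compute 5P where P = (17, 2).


k = 5 = 101_2 (binary, LSB first: 101)
Double-and-add from P = (17, 2):
  bit 0 = 1: acc = O + (17, 2) = (17, 2)
  bit 1 = 0: acc unchanged = (17, 2)
  bit 2 = 1: acc = (17, 2) + (4, 10) = (4, 9)

5P = (4, 9)


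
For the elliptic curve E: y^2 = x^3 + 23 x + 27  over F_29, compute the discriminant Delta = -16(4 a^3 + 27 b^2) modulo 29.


4 a^3 + 27 b^2 = 4*23^3 + 27*27^2 = 48668 + 19683 = 68351
Delta = -16 * (68351) = -1093616
Delta mod 29 = 3

Delta = 3 (mod 29)


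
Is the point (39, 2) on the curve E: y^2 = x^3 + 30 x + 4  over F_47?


Check whether y^2 = x^3 + 30 x + 4 (mod 47) for (x, y) = (39, 2).
LHS: y^2 = 2^2 mod 47 = 4
RHS: x^3 + 30 x + 4 = 39^3 + 30*39 + 4 mod 47 = 4
LHS = RHS

Yes, on the curve


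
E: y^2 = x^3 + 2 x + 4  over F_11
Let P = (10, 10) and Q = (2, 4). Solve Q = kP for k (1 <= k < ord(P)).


Enumerate multiples of P until we hit Q = (2, 4):
  1P = (10, 10)
  2P = (0, 9)
  3P = (2, 4)
Match found at i = 3.

k = 3


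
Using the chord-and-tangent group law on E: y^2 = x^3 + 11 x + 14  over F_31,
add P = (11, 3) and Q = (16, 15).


P != Q, so use the chord formula.
s = (y2 - y1) / (x2 - x1) = (12) / (5) mod 31 = 21
x3 = s^2 - x1 - x2 mod 31 = 21^2 - 11 - 16 = 11
y3 = s (x1 - x3) - y1 mod 31 = 21 * (11 - 11) - 3 = 28

P + Q = (11, 28)


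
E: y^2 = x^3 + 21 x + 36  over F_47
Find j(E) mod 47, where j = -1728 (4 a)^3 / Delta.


Delta = -16(4 a^3 + 27 b^2) mod 47 = 5
-1728 * (4 a)^3 = -1728 * (4*21)^3 mod 47 = 45
j = 45 * 5^(-1) mod 47 = 9

j = 9 (mod 47)


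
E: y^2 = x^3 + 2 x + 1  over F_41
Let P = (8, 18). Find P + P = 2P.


Doubling: s = (3 x1^2 + a) / (2 y1)
s = (3*8^2 + 2) / (2*18) mod 41 = 35
x3 = s^2 - 2 x1 mod 41 = 35^2 - 2*8 = 20
y3 = s (x1 - x3) - y1 mod 41 = 35 * (8 - 20) - 18 = 13

2P = (20, 13)


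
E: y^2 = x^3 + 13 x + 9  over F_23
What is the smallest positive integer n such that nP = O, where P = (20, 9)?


Compute successive multiples of P until we hit O:
  1P = (20, 9)
  2P = (1, 0)
  3P = (20, 14)
  4P = O

ord(P) = 4


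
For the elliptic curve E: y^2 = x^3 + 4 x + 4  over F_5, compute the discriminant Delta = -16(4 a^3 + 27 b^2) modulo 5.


4 a^3 + 27 b^2 = 4*4^3 + 27*4^2 = 256 + 432 = 688
Delta = -16 * (688) = -11008
Delta mod 5 = 2

Delta = 2 (mod 5)


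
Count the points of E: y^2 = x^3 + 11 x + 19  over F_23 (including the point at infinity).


For each x in F_23, count y with y^2 = x^3 + 11 x + 19 mod 23:
  x = 1: RHS = 8, y in [10, 13]  -> 2 point(s)
  x = 2: RHS = 3, y in [7, 16]  -> 2 point(s)
  x = 4: RHS = 12, y in [9, 14]  -> 2 point(s)
  x = 6: RHS = 2, y in [5, 18]  -> 2 point(s)
  x = 7: RHS = 2, y in [5, 18]  -> 2 point(s)
  x = 10: RHS = 2, y in [5, 18]  -> 2 point(s)
  x = 12: RHS = 16, y in [4, 19]  -> 2 point(s)
  x = 13: RHS = 13, y in [6, 17]  -> 2 point(s)
  x = 16: RHS = 13, y in [6, 17]  -> 2 point(s)
  x = 17: RHS = 13, y in [6, 17]  -> 2 point(s)
  x = 18: RHS = 0, y in [0]  -> 1 point(s)
  x = 19: RHS = 3, y in [7, 16]  -> 2 point(s)
  x = 21: RHS = 12, y in [9, 14]  -> 2 point(s)
Affine points: 25. Add the point at infinity: total = 26.

#E(F_23) = 26


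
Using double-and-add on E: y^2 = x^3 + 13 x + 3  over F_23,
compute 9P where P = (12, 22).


k = 9 = 1001_2 (binary, LSB first: 1001)
Double-and-add from P = (12, 22):
  bit 0 = 1: acc = O + (12, 22) = (12, 22)
  bit 1 = 0: acc unchanged = (12, 22)
  bit 2 = 0: acc unchanged = (12, 22)
  bit 3 = 1: acc = (12, 22) + (16, 11) = (4, 2)

9P = (4, 2)


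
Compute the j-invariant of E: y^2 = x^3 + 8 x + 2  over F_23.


Delta = -16(4 a^3 + 27 b^2) mod 23 = 4
-1728 * (4 a)^3 = -1728 * (4*8)^3 mod 23 = 21
j = 21 * 4^(-1) mod 23 = 11

j = 11 (mod 23)


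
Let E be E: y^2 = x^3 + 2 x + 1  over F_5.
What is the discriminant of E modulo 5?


4 a^3 + 27 b^2 = 4*2^3 + 27*1^2 = 32 + 27 = 59
Delta = -16 * (59) = -944
Delta mod 5 = 1

Delta = 1 (mod 5)


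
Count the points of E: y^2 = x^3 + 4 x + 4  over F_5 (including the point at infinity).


For each x in F_5, count y with y^2 = x^3 + 4 x + 4 mod 5:
  x = 0: RHS = 4, y in [2, 3]  -> 2 point(s)
  x = 1: RHS = 4, y in [2, 3]  -> 2 point(s)
  x = 2: RHS = 0, y in [0]  -> 1 point(s)
  x = 4: RHS = 4, y in [2, 3]  -> 2 point(s)
Affine points: 7. Add the point at infinity: total = 8.

#E(F_5) = 8


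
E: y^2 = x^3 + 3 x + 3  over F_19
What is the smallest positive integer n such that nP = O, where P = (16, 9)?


Compute successive multiples of P until we hit O:
  1P = (16, 9)
  2P = (13, 15)
  3P = (13, 4)
  4P = (16, 10)
  5P = O

ord(P) = 5


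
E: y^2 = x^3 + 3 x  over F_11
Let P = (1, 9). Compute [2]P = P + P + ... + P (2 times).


k = 2 = 10_2 (binary, LSB first: 01)
Double-and-add from P = (1, 9):
  bit 0 = 0: acc unchanged = O
  bit 1 = 1: acc = O + (3, 5) = (3, 5)

2P = (3, 5)


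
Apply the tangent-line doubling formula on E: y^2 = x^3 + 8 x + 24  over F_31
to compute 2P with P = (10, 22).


Doubling: s = (3 x1^2 + a) / (2 y1)
s = (3*10^2 + 8) / (2*22) mod 31 = 7
x3 = s^2 - 2 x1 mod 31 = 7^2 - 2*10 = 29
y3 = s (x1 - x3) - y1 mod 31 = 7 * (10 - 29) - 22 = 0

2P = (29, 0)


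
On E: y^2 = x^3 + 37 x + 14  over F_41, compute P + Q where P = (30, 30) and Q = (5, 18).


P != Q, so use the chord formula.
s = (y2 - y1) / (x2 - x1) = (29) / (16) mod 41 = 30
x3 = s^2 - x1 - x2 mod 41 = 30^2 - 30 - 5 = 4
y3 = s (x1 - x3) - y1 mod 41 = 30 * (30 - 4) - 30 = 12

P + Q = (4, 12)


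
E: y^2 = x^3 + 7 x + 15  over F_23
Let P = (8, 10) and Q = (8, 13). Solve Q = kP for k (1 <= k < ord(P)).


Enumerate multiples of P until we hit Q = (8, 13):
  1P = (8, 10)
  2P = (9, 18)
  3P = (1, 0)
  4P = (9, 5)
  5P = (8, 13)
Match found at i = 5.

k = 5


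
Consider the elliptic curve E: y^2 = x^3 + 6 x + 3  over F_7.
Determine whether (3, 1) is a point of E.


Check whether y^2 = x^3 + 6 x + 3 (mod 7) for (x, y) = (3, 1).
LHS: y^2 = 1^2 mod 7 = 1
RHS: x^3 + 6 x + 3 = 3^3 + 6*3 + 3 mod 7 = 6
LHS != RHS

No, not on the curve


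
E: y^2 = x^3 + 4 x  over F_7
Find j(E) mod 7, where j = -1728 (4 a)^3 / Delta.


Delta = -16(4 a^3 + 27 b^2) mod 7 = 6
-1728 * (4 a)^3 = -1728 * (4*4)^3 mod 7 = 1
j = 1 * 6^(-1) mod 7 = 6

j = 6 (mod 7)


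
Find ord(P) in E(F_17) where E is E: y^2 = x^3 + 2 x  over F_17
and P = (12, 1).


Compute successive multiples of P until we hit O:
  1P = (12, 1)
  2P = (9, 4)
  3P = (14, 1)
  4P = (8, 16)
  5P = (10, 0)
  6P = (8, 1)
  7P = (14, 16)
  8P = (9, 13)
  ... (continuing to 10P)
  10P = O

ord(P) = 10


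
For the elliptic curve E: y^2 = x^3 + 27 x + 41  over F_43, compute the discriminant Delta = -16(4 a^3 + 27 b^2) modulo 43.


4 a^3 + 27 b^2 = 4*27^3 + 27*41^2 = 78732 + 45387 = 124119
Delta = -16 * (124119) = -1985904
Delta mod 43 = 8

Delta = 8 (mod 43)


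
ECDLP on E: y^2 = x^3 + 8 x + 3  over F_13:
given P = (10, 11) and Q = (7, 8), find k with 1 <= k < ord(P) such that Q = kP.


Enumerate multiples of P until we hit Q = (7, 8):
  1P = (10, 11)
  2P = (7, 5)
  3P = (0, 9)
  4P = (2, 1)
  5P = (5, 5)
  6P = (1, 5)
  7P = (1, 8)
  8P = (5, 8)
  9P = (2, 12)
  10P = (0, 4)
  11P = (7, 8)
Match found at i = 11.

k = 11


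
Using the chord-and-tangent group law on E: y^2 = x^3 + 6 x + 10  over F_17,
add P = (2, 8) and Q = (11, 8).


P != Q, so use the chord formula.
s = (y2 - y1) / (x2 - x1) = (0) / (9) mod 17 = 0
x3 = s^2 - x1 - x2 mod 17 = 0^2 - 2 - 11 = 4
y3 = s (x1 - x3) - y1 mod 17 = 0 * (2 - 4) - 8 = 9

P + Q = (4, 9)


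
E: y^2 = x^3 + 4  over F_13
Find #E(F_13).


For each x in F_13, count y with y^2 = x^3 + 0 x + 4 mod 13:
  x = 0: RHS = 4, y in [2, 11]  -> 2 point(s)
  x = 2: RHS = 12, y in [5, 8]  -> 2 point(s)
  x = 4: RHS = 3, y in [4, 9]  -> 2 point(s)
  x = 5: RHS = 12, y in [5, 8]  -> 2 point(s)
  x = 6: RHS = 12, y in [5, 8]  -> 2 point(s)
  x = 7: RHS = 9, y in [3, 10]  -> 2 point(s)
  x = 8: RHS = 9, y in [3, 10]  -> 2 point(s)
  x = 10: RHS = 3, y in [4, 9]  -> 2 point(s)
  x = 11: RHS = 9, y in [3, 10]  -> 2 point(s)
  x = 12: RHS = 3, y in [4, 9]  -> 2 point(s)
Affine points: 20. Add the point at infinity: total = 21.

#E(F_13) = 21


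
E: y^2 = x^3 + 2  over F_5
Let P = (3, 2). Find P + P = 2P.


Doubling: s = (3 x1^2 + a) / (2 y1)
s = (3*3^2 + 0) / (2*2) mod 5 = 3
x3 = s^2 - 2 x1 mod 5 = 3^2 - 2*3 = 3
y3 = s (x1 - x3) - y1 mod 5 = 3 * (3 - 3) - 2 = 3

2P = (3, 3)


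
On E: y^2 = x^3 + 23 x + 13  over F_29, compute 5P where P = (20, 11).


k = 5 = 101_2 (binary, LSB first: 101)
Double-and-add from P = (20, 11):
  bit 0 = 1: acc = O + (20, 11) = (20, 11)
  bit 1 = 0: acc unchanged = (20, 11)
  bit 2 = 1: acc = (20, 11) + (4, 16) = (0, 19)

5P = (0, 19)


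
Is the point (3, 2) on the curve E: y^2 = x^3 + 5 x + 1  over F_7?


Check whether y^2 = x^3 + 5 x + 1 (mod 7) for (x, y) = (3, 2).
LHS: y^2 = 2^2 mod 7 = 4
RHS: x^3 + 5 x + 1 = 3^3 + 5*3 + 1 mod 7 = 1
LHS != RHS

No, not on the curve


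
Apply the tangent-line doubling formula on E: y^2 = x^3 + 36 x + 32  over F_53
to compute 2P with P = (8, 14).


Doubling: s = (3 x1^2 + a) / (2 y1)
s = (3*8^2 + 36) / (2*14) mod 53 = 46
x3 = s^2 - 2 x1 mod 53 = 46^2 - 2*8 = 33
y3 = s (x1 - x3) - y1 mod 53 = 46 * (8 - 33) - 14 = 2

2P = (33, 2)


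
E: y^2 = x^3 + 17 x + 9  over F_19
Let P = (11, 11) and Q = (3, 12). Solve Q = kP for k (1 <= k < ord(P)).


Enumerate multiples of P until we hit Q = (3, 12):
  1P = (11, 11)
  2P = (16, 8)
  3P = (3, 7)
  4P = (10, 18)
  5P = (9, 13)
  6P = (0, 16)
  7P = (17, 9)
  8P = (8, 7)
  9P = (6, 2)
  10P = (6, 17)
  11P = (8, 12)
  12P = (17, 10)
  13P = (0, 3)
  14P = (9, 6)
  15P = (10, 1)
  16P = (3, 12)
Match found at i = 16.

k = 16


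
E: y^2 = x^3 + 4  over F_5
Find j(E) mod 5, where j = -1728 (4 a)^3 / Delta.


Delta = -16(4 a^3 + 27 b^2) mod 5 = 3
-1728 * (4 a)^3 = -1728 * (4*0)^3 mod 5 = 0
j = 0 * 3^(-1) mod 5 = 0

j = 0 (mod 5)


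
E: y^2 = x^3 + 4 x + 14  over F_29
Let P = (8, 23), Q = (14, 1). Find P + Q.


P != Q, so use the chord formula.
s = (y2 - y1) / (x2 - x1) = (7) / (6) mod 29 = 6
x3 = s^2 - x1 - x2 mod 29 = 6^2 - 8 - 14 = 14
y3 = s (x1 - x3) - y1 mod 29 = 6 * (8 - 14) - 23 = 28

P + Q = (14, 28)


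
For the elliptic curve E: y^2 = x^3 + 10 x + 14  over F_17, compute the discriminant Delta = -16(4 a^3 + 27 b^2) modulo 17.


4 a^3 + 27 b^2 = 4*10^3 + 27*14^2 = 4000 + 5292 = 9292
Delta = -16 * (9292) = -148672
Delta mod 17 = 10

Delta = 10 (mod 17)


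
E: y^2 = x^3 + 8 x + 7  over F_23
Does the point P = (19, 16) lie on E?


Check whether y^2 = x^3 + 8 x + 7 (mod 23) for (x, y) = (19, 16).
LHS: y^2 = 16^2 mod 23 = 3
RHS: x^3 + 8 x + 7 = 19^3 + 8*19 + 7 mod 23 = 3
LHS = RHS

Yes, on the curve


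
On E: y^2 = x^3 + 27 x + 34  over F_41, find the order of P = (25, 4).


Compute successive multiples of P until we hit O:
  1P = (25, 4)
  2P = (36, 15)
  3P = (22, 40)
  4P = (15, 40)
  5P = (32, 13)
  6P = (30, 13)
  7P = (4, 1)
  8P = (7, 22)
  ... (continuing to 39P)
  39P = O

ord(P) = 39


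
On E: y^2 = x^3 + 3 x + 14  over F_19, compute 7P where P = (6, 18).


k = 7 = 111_2 (binary, LSB first: 111)
Double-and-add from P = (6, 18):
  bit 0 = 1: acc = O + (6, 18) = (6, 18)
  bit 1 = 1: acc = (6, 18) + (14, 8) = (16, 4)
  bit 2 = 1: acc = (16, 4) + (2, 3) = (17, 0)

7P = (17, 0)


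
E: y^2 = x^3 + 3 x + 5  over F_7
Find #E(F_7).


For each x in F_7, count y with y^2 = x^3 + 3 x + 5 mod 7:
  x = 1: RHS = 2, y in [3, 4]  -> 2 point(s)
  x = 4: RHS = 4, y in [2, 5]  -> 2 point(s)
  x = 6: RHS = 1, y in [1, 6]  -> 2 point(s)
Affine points: 6. Add the point at infinity: total = 7.

#E(F_7) = 7


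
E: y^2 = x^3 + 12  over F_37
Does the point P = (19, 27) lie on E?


Check whether y^2 = x^3 + 0 x + 12 (mod 37) for (x, y) = (19, 27).
LHS: y^2 = 27^2 mod 37 = 26
RHS: x^3 + 0 x + 12 = 19^3 + 0*19 + 12 mod 37 = 26
LHS = RHS

Yes, on the curve


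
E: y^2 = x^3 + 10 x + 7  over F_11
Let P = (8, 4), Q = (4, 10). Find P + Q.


P != Q, so use the chord formula.
s = (y2 - y1) / (x2 - x1) = (6) / (7) mod 11 = 4
x3 = s^2 - x1 - x2 mod 11 = 4^2 - 8 - 4 = 4
y3 = s (x1 - x3) - y1 mod 11 = 4 * (8 - 4) - 4 = 1

P + Q = (4, 1)


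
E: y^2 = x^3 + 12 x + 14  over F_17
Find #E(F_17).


For each x in F_17, count y with y^2 = x^3 + 12 x + 14 mod 17:
  x = 3: RHS = 9, y in [3, 14]  -> 2 point(s)
  x = 6: RHS = 13, y in [8, 9]  -> 2 point(s)
  x = 7: RHS = 16, y in [4, 13]  -> 2 point(s)
  x = 9: RHS = 1, y in [1, 16]  -> 2 point(s)
  x = 11: RHS = 15, y in [7, 10]  -> 2 point(s)
  x = 12: RHS = 16, y in [4, 13]  -> 2 point(s)
  x = 13: RHS = 4, y in [2, 15]  -> 2 point(s)
  x = 14: RHS = 2, y in [6, 11]  -> 2 point(s)
  x = 15: RHS = 16, y in [4, 13]  -> 2 point(s)
  x = 16: RHS = 1, y in [1, 16]  -> 2 point(s)
Affine points: 20. Add the point at infinity: total = 21.

#E(F_17) = 21


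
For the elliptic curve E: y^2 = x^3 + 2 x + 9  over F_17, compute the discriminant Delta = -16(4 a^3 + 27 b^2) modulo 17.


4 a^3 + 27 b^2 = 4*2^3 + 27*9^2 = 32 + 2187 = 2219
Delta = -16 * (2219) = -35504
Delta mod 17 = 9

Delta = 9 (mod 17)


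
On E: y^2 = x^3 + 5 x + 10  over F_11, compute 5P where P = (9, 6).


k = 5 = 101_2 (binary, LSB first: 101)
Double-and-add from P = (9, 6):
  bit 0 = 1: acc = O + (9, 6) = (9, 6)
  bit 1 = 0: acc unchanged = (9, 6)
  bit 2 = 1: acc = (9, 6) + (1, 4) = (10, 2)

5P = (10, 2)


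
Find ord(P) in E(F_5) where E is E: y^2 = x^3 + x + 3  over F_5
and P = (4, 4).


Compute successive multiples of P until we hit O:
  1P = (4, 4)
  2P = (1, 0)
  3P = (4, 1)
  4P = O

ord(P) = 4


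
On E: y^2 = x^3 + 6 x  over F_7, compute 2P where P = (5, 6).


Doubling: s = (3 x1^2 + a) / (2 y1)
s = (3*5^2 + 6) / (2*6) mod 7 = 5
x3 = s^2 - 2 x1 mod 7 = 5^2 - 2*5 = 1
y3 = s (x1 - x3) - y1 mod 7 = 5 * (5 - 1) - 6 = 0

2P = (1, 0)


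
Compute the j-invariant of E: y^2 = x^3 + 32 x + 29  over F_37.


Delta = -16(4 a^3 + 27 b^2) mod 37 = 36
-1728 * (4 a)^3 = -1728 * (4*32)^3 mod 37 = 23
j = 23 * 36^(-1) mod 37 = 14

j = 14 (mod 37)


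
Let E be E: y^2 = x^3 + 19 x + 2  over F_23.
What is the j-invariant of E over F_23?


Delta = -16(4 a^3 + 27 b^2) mod 23 = 22
-1728 * (4 a)^3 = -1728 * (4*19)^3 mod 23 = 6
j = 6 * 22^(-1) mod 23 = 17

j = 17 (mod 23)


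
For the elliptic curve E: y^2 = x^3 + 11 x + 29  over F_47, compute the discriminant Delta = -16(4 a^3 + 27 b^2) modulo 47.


4 a^3 + 27 b^2 = 4*11^3 + 27*29^2 = 5324 + 22707 = 28031
Delta = -16 * (28031) = -448496
Delta mod 47 = 25

Delta = 25 (mod 47)


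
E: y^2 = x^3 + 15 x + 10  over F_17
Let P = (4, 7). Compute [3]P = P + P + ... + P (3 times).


k = 3 = 11_2 (binary, LSB first: 11)
Double-and-add from P = (4, 7):
  bit 0 = 1: acc = O + (4, 7) = (4, 7)
  bit 1 = 1: acc = (4, 7) + (8, 9) = (1, 3)

3P = (1, 3)


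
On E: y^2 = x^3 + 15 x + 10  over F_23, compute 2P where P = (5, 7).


Doubling: s = (3 x1^2 + a) / (2 y1)
s = (3*5^2 + 15) / (2*7) mod 23 = 13
x3 = s^2 - 2 x1 mod 23 = 13^2 - 2*5 = 21
y3 = s (x1 - x3) - y1 mod 23 = 13 * (5 - 21) - 7 = 15

2P = (21, 15)


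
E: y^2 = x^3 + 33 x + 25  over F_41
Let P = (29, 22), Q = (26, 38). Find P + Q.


P != Q, so use the chord formula.
s = (y2 - y1) / (x2 - x1) = (16) / (38) mod 41 = 22
x3 = s^2 - x1 - x2 mod 41 = 22^2 - 29 - 26 = 19
y3 = s (x1 - x3) - y1 mod 41 = 22 * (29 - 19) - 22 = 34

P + Q = (19, 34)


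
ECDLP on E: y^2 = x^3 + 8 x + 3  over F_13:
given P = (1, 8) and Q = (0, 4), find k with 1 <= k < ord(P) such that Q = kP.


Enumerate multiples of P until we hit Q = (0, 4):
  1P = (1, 8)
  2P = (10, 11)
  3P = (5, 8)
  4P = (7, 5)
  5P = (2, 12)
  6P = (0, 9)
  7P = (0, 4)
Match found at i = 7.

k = 7


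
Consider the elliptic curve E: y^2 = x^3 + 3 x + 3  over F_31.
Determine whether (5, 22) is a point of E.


Check whether y^2 = x^3 + 3 x + 3 (mod 31) for (x, y) = (5, 22).
LHS: y^2 = 22^2 mod 31 = 19
RHS: x^3 + 3 x + 3 = 5^3 + 3*5 + 3 mod 31 = 19
LHS = RHS

Yes, on the curve


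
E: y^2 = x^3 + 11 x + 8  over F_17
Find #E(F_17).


For each x in F_17, count y with y^2 = x^3 + 11 x + 8 mod 17:
  x = 0: RHS = 8, y in [5, 12]  -> 2 point(s)
  x = 2: RHS = 4, y in [2, 15]  -> 2 point(s)
  x = 3: RHS = 0, y in [0]  -> 1 point(s)
  x = 5: RHS = 1, y in [1, 16]  -> 2 point(s)
  x = 6: RHS = 1, y in [1, 16]  -> 2 point(s)
  x = 8: RHS = 13, y in [8, 9]  -> 2 point(s)
  x = 10: RHS = 13, y in [8, 9]  -> 2 point(s)
  x = 11: RHS = 15, y in [7, 10]  -> 2 point(s)
  x = 12: RHS = 15, y in [7, 10]  -> 2 point(s)
  x = 13: RHS = 2, y in [6, 11]  -> 2 point(s)
  x = 14: RHS = 16, y in [4, 13]  -> 2 point(s)
  x = 16: RHS = 13, y in [8, 9]  -> 2 point(s)
Affine points: 23. Add the point at infinity: total = 24.

#E(F_17) = 24


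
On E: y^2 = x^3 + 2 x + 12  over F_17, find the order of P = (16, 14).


Compute successive multiples of P until we hit O:
  1P = (16, 14)
  2P = (6, 6)
  3P = (14, 8)
  4P = (13, 12)
  5P = (13, 5)
  6P = (14, 9)
  7P = (6, 11)
  8P = (16, 3)
  ... (continuing to 9P)
  9P = O

ord(P) = 9


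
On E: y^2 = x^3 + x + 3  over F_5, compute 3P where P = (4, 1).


k = 3 = 11_2 (binary, LSB first: 11)
Double-and-add from P = (4, 1):
  bit 0 = 1: acc = O + (4, 1) = (4, 1)
  bit 1 = 1: acc = (4, 1) + (1, 0) = (4, 4)

3P = (4, 4)


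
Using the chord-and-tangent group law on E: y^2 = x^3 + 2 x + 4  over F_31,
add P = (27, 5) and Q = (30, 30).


P != Q, so use the chord formula.
s = (y2 - y1) / (x2 - x1) = (25) / (3) mod 31 = 29
x3 = s^2 - x1 - x2 mod 31 = 29^2 - 27 - 30 = 9
y3 = s (x1 - x3) - y1 mod 31 = 29 * (27 - 9) - 5 = 21

P + Q = (9, 21)


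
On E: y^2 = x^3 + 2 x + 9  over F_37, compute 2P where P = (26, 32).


Doubling: s = (3 x1^2 + a) / (2 y1)
s = (3*26^2 + 2) / (2*32) mod 37 = 19
x3 = s^2 - 2 x1 mod 37 = 19^2 - 2*26 = 13
y3 = s (x1 - x3) - y1 mod 37 = 19 * (26 - 13) - 32 = 30

2P = (13, 30)


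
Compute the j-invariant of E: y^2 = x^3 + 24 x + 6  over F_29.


Delta = -16(4 a^3 + 27 b^2) mod 29 = 17
-1728 * (4 a)^3 = -1728 * (4*24)^3 mod 29 = 19
j = 19 * 17^(-1) mod 29 = 25

j = 25 (mod 29)


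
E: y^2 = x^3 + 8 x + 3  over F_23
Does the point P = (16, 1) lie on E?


Check whether y^2 = x^3 + 8 x + 3 (mod 23) for (x, y) = (16, 1).
LHS: y^2 = 1^2 mod 23 = 1
RHS: x^3 + 8 x + 3 = 16^3 + 8*16 + 3 mod 23 = 18
LHS != RHS

No, not on the curve


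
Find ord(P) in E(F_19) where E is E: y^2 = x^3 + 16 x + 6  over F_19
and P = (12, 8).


Compute successive multiples of P until we hit O:
  1P = (12, 8)
  2P = (0, 5)
  3P = (13, 6)
  4P = (17, 2)
  5P = (15, 7)
  6P = (9, 10)
  7P = (9, 9)
  8P = (15, 12)
  ... (continuing to 13P)
  13P = O

ord(P) = 13


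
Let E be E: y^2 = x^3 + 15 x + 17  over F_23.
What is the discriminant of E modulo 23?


4 a^3 + 27 b^2 = 4*15^3 + 27*17^2 = 13500 + 7803 = 21303
Delta = -16 * (21303) = -340848
Delta mod 23 = 12

Delta = 12 (mod 23)


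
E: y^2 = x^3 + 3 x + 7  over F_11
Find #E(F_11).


For each x in F_11, count y with y^2 = x^3 + 3 x + 7 mod 11:
  x = 1: RHS = 0, y in [0]  -> 1 point(s)
  x = 5: RHS = 4, y in [2, 9]  -> 2 point(s)
  x = 8: RHS = 4, y in [2, 9]  -> 2 point(s)
  x = 9: RHS = 4, y in [2, 9]  -> 2 point(s)
  x = 10: RHS = 3, y in [5, 6]  -> 2 point(s)
Affine points: 9. Add the point at infinity: total = 10.

#E(F_11) = 10


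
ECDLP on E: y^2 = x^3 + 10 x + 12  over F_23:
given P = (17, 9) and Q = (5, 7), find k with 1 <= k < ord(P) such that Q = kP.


Enumerate multiples of P until we hit Q = (5, 7):
  1P = (17, 9)
  2P = (5, 16)
  3P = (13, 4)
  4P = (19, 0)
  5P = (13, 19)
  6P = (5, 7)
Match found at i = 6.

k = 6


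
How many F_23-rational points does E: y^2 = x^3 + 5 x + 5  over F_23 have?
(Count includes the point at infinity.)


For each x in F_23, count y with y^2 = x^3 + 5 x + 5 mod 23:
  x = 2: RHS = 0, y in [0]  -> 1 point(s)
  x = 3: RHS = 1, y in [1, 22]  -> 2 point(s)
  x = 13: RHS = 13, y in [6, 17]  -> 2 point(s)
  x = 14: RHS = 13, y in [6, 17]  -> 2 point(s)
  x = 16: RHS = 18, y in [8, 15]  -> 2 point(s)
  x = 17: RHS = 12, y in [9, 14]  -> 2 point(s)
  x = 18: RHS = 16, y in [4, 19]  -> 2 point(s)
  x = 19: RHS = 13, y in [6, 17]  -> 2 point(s)
  x = 20: RHS = 9, y in [3, 20]  -> 2 point(s)
Affine points: 17. Add the point at infinity: total = 18.

#E(F_23) = 18


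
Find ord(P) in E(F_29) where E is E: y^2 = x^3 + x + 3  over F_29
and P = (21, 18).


Compute successive multiples of P until we hit O:
  1P = (21, 18)
  2P = (21, 11)
  3P = O

ord(P) = 3


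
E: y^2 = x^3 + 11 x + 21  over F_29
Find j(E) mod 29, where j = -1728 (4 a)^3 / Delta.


Delta = -16(4 a^3 + 27 b^2) mod 29 = 7
-1728 * (4 a)^3 = -1728 * (4*11)^3 mod 29 = 16
j = 16 * 7^(-1) mod 29 = 23

j = 23 (mod 29)


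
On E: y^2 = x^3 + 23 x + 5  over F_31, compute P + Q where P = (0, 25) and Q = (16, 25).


P != Q, so use the chord formula.
s = (y2 - y1) / (x2 - x1) = (0) / (16) mod 31 = 0
x3 = s^2 - x1 - x2 mod 31 = 0^2 - 0 - 16 = 15
y3 = s (x1 - x3) - y1 mod 31 = 0 * (0 - 15) - 25 = 6

P + Q = (15, 6)


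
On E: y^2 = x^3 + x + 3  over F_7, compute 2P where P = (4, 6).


Doubling: s = (3 x1^2 + a) / (2 y1)
s = (3*4^2 + 1) / (2*6) mod 7 = 0
x3 = s^2 - 2 x1 mod 7 = 0^2 - 2*4 = 6
y3 = s (x1 - x3) - y1 mod 7 = 0 * (4 - 6) - 6 = 1

2P = (6, 1)


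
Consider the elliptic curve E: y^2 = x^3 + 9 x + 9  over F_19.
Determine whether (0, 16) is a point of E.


Check whether y^2 = x^3 + 9 x + 9 (mod 19) for (x, y) = (0, 16).
LHS: y^2 = 16^2 mod 19 = 9
RHS: x^3 + 9 x + 9 = 0^3 + 9*0 + 9 mod 19 = 9
LHS = RHS

Yes, on the curve


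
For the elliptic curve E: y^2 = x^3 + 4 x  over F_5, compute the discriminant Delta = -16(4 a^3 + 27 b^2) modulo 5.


4 a^3 + 27 b^2 = 4*4^3 + 27*0^2 = 256 + 0 = 256
Delta = -16 * (256) = -4096
Delta mod 5 = 4

Delta = 4 (mod 5)


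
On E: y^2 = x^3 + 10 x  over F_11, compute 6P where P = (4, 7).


k = 6 = 110_2 (binary, LSB first: 011)
Double-and-add from P = (4, 7):
  bit 0 = 0: acc unchanged = O
  bit 1 = 1: acc = O + (4, 4) = (4, 4)
  bit 2 = 1: acc = (4, 4) + (4, 7) = O

6P = O


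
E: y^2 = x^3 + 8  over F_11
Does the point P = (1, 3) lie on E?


Check whether y^2 = x^3 + 0 x + 8 (mod 11) for (x, y) = (1, 3).
LHS: y^2 = 3^2 mod 11 = 9
RHS: x^3 + 0 x + 8 = 1^3 + 0*1 + 8 mod 11 = 9
LHS = RHS

Yes, on the curve


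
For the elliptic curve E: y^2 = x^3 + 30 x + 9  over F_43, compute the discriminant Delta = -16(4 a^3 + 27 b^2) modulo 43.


4 a^3 + 27 b^2 = 4*30^3 + 27*9^2 = 108000 + 2187 = 110187
Delta = -16 * (110187) = -1762992
Delta mod 43 = 8

Delta = 8 (mod 43)


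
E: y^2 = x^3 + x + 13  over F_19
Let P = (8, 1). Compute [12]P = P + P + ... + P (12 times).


k = 12 = 1100_2 (binary, LSB first: 0011)
Double-and-add from P = (8, 1):
  bit 0 = 0: acc unchanged = O
  bit 1 = 0: acc unchanged = O
  bit 2 = 1: acc = O + (3, 9) = (3, 9)
  bit 3 = 1: acc = (3, 9) + (18, 12) = (14, 4)

12P = (14, 4)


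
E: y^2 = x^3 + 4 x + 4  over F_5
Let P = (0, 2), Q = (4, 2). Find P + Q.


P != Q, so use the chord formula.
s = (y2 - y1) / (x2 - x1) = (0) / (4) mod 5 = 0
x3 = s^2 - x1 - x2 mod 5 = 0^2 - 0 - 4 = 1
y3 = s (x1 - x3) - y1 mod 5 = 0 * (0 - 1) - 2 = 3

P + Q = (1, 3)


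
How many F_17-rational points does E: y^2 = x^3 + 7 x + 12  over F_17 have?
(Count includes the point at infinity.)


For each x in F_17, count y with y^2 = x^3 + 7 x + 12 mod 17:
  x = 2: RHS = 0, y in [0]  -> 1 point(s)
  x = 3: RHS = 9, y in [3, 14]  -> 2 point(s)
  x = 4: RHS = 2, y in [6, 11]  -> 2 point(s)
  x = 5: RHS = 2, y in [6, 11]  -> 2 point(s)
  x = 6: RHS = 15, y in [7, 10]  -> 2 point(s)
  x = 7: RHS = 13, y in [8, 9]  -> 2 point(s)
  x = 8: RHS = 2, y in [6, 11]  -> 2 point(s)
  x = 11: RHS = 9, y in [3, 14]  -> 2 point(s)
  x = 14: RHS = 15, y in [7, 10]  -> 2 point(s)
  x = 16: RHS = 4, y in [2, 15]  -> 2 point(s)
Affine points: 19. Add the point at infinity: total = 20.

#E(F_17) = 20


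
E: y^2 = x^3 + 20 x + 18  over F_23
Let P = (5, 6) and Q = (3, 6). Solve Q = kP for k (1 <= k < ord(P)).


Enumerate multiples of P until we hit Q = (3, 6):
  1P = (5, 6)
  2P = (3, 6)
Match found at i = 2.

k = 2


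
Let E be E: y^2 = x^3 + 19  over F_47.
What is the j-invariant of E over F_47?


Delta = -16(4 a^3 + 27 b^2) mod 47 = 41
-1728 * (4 a)^3 = -1728 * (4*0)^3 mod 47 = 0
j = 0 * 41^(-1) mod 47 = 0

j = 0 (mod 47)


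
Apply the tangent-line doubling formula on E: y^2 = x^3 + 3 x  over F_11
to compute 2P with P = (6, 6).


Doubling: s = (3 x1^2 + a) / (2 y1)
s = (3*6^2 + 3) / (2*6) mod 11 = 1
x3 = s^2 - 2 x1 mod 11 = 1^2 - 2*6 = 0
y3 = s (x1 - x3) - y1 mod 11 = 1 * (6 - 0) - 6 = 0

2P = (0, 0)


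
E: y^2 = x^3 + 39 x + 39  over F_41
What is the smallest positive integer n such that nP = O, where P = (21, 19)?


Compute successive multiples of P until we hit O:
  1P = (21, 19)
  2P = (8, 24)
  3P = (17, 11)
  4P = (7, 9)
  5P = (11, 35)
  6P = (5, 21)
  7P = (40, 9)
  8P = (29, 37)
  ... (continuing to 42P)
  42P = O

ord(P) = 42


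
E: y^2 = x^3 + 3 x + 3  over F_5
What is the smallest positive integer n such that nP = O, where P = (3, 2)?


Compute successive multiples of P until we hit O:
  1P = (3, 2)
  2P = (4, 3)
  3P = (4, 2)
  4P = (3, 3)
  5P = O

ord(P) = 5


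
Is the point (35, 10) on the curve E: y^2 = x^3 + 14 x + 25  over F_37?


Check whether y^2 = x^3 + 14 x + 25 (mod 37) for (x, y) = (35, 10).
LHS: y^2 = 10^2 mod 37 = 26
RHS: x^3 + 14 x + 25 = 35^3 + 14*35 + 25 mod 37 = 26
LHS = RHS

Yes, on the curve


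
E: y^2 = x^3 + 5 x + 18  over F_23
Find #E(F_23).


For each x in F_23, count y with y^2 = x^3 + 5 x + 18 mod 23:
  x = 0: RHS = 18, y in [8, 15]  -> 2 point(s)
  x = 1: RHS = 1, y in [1, 22]  -> 2 point(s)
  x = 2: RHS = 13, y in [6, 17]  -> 2 point(s)
  x = 8: RHS = 18, y in [8, 15]  -> 2 point(s)
  x = 11: RHS = 1, y in [1, 22]  -> 2 point(s)
  x = 12: RHS = 12, y in [9, 14]  -> 2 point(s)
  x = 13: RHS = 3, y in [7, 16]  -> 2 point(s)
  x = 14: RHS = 3, y in [7, 16]  -> 2 point(s)
  x = 15: RHS = 18, y in [8, 15]  -> 2 point(s)
  x = 16: RHS = 8, y in [10, 13]  -> 2 point(s)
  x = 17: RHS = 2, y in [5, 18]  -> 2 point(s)
  x = 18: RHS = 6, y in [11, 12]  -> 2 point(s)
  x = 19: RHS = 3, y in [7, 16]  -> 2 point(s)
  x = 21: RHS = 0, y in [0]  -> 1 point(s)
  x = 22: RHS = 12, y in [9, 14]  -> 2 point(s)
Affine points: 29. Add the point at infinity: total = 30.

#E(F_23) = 30


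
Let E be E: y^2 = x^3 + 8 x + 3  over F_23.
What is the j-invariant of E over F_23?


Delta = -16(4 a^3 + 27 b^2) mod 23 = 6
-1728 * (4 a)^3 = -1728 * (4*8)^3 mod 23 = 21
j = 21 * 6^(-1) mod 23 = 15

j = 15 (mod 23)


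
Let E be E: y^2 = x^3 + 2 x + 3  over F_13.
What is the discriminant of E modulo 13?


4 a^3 + 27 b^2 = 4*2^3 + 27*3^2 = 32 + 243 = 275
Delta = -16 * (275) = -4400
Delta mod 13 = 7

Delta = 7 (mod 13)


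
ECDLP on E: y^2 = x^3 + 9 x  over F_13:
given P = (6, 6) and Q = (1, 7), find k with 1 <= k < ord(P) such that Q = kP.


Enumerate multiples of P until we hit Q = (1, 7):
  1P = (6, 6)
  2P = (1, 7)
Match found at i = 2.

k = 2


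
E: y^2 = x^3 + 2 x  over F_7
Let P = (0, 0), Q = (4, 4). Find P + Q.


P != Q, so use the chord formula.
s = (y2 - y1) / (x2 - x1) = (4) / (4) mod 7 = 1
x3 = s^2 - x1 - x2 mod 7 = 1^2 - 0 - 4 = 4
y3 = s (x1 - x3) - y1 mod 7 = 1 * (0 - 4) - 0 = 3

P + Q = (4, 3)


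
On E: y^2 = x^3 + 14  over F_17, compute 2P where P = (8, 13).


Doubling: s = (3 x1^2 + a) / (2 y1)
s = (3*8^2 + 0) / (2*13) mod 17 = 10
x3 = s^2 - 2 x1 mod 17 = 10^2 - 2*8 = 16
y3 = s (x1 - x3) - y1 mod 17 = 10 * (8 - 16) - 13 = 9

2P = (16, 9)


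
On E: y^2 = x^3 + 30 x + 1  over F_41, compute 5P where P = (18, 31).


k = 5 = 101_2 (binary, LSB first: 101)
Double-and-add from P = (18, 31):
  bit 0 = 1: acc = O + (18, 31) = (18, 31)
  bit 1 = 0: acc unchanged = (18, 31)
  bit 2 = 1: acc = (18, 31) + (23, 5) = (9, 37)

5P = (9, 37)


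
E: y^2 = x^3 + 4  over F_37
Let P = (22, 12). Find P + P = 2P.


Doubling: s = (3 x1^2 + a) / (2 y1)
s = (3*22^2 + 0) / (2*12) mod 37 = 5
x3 = s^2 - 2 x1 mod 37 = 5^2 - 2*22 = 18
y3 = s (x1 - x3) - y1 mod 37 = 5 * (22 - 18) - 12 = 8

2P = (18, 8)


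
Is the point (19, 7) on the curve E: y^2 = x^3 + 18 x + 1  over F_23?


Check whether y^2 = x^3 + 18 x + 1 (mod 23) for (x, y) = (19, 7).
LHS: y^2 = 7^2 mod 23 = 3
RHS: x^3 + 18 x + 1 = 19^3 + 18*19 + 1 mod 23 = 3
LHS = RHS

Yes, on the curve


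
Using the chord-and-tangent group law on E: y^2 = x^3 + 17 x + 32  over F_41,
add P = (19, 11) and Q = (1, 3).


P != Q, so use the chord formula.
s = (y2 - y1) / (x2 - x1) = (33) / (23) mod 41 = 5
x3 = s^2 - x1 - x2 mod 41 = 5^2 - 19 - 1 = 5
y3 = s (x1 - x3) - y1 mod 41 = 5 * (19 - 5) - 11 = 18

P + Q = (5, 18)


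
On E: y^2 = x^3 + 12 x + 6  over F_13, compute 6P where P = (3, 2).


k = 6 = 110_2 (binary, LSB first: 011)
Double-and-add from P = (3, 2):
  bit 0 = 0: acc unchanged = O
  bit 1 = 1: acc = O + (7, 11) = (7, 11)
  bit 2 = 1: acc = (7, 11) + (2, 8) = (8, 4)

6P = (8, 4)


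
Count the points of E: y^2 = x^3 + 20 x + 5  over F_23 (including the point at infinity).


For each x in F_23, count y with y^2 = x^3 + 20 x + 5 mod 23:
  x = 1: RHS = 3, y in [7, 16]  -> 2 point(s)
  x = 3: RHS = 0, y in [0]  -> 1 point(s)
  x = 5: RHS = 0, y in [0]  -> 1 point(s)
  x = 10: RHS = 9, y in [3, 20]  -> 2 point(s)
  x = 12: RHS = 18, y in [8, 15]  -> 2 point(s)
  x = 13: RHS = 1, y in [1, 22]  -> 2 point(s)
  x = 14: RHS = 16, y in [4, 19]  -> 2 point(s)
  x = 15: RHS = 0, y in [0]  -> 1 point(s)
  x = 21: RHS = 3, y in [7, 16]  -> 2 point(s)
Affine points: 15. Add the point at infinity: total = 16.

#E(F_23) = 16
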